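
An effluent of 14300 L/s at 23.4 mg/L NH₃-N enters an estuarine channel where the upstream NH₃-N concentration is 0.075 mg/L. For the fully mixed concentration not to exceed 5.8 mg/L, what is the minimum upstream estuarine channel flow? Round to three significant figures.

Set C_mix = 5.8: (Q·0.07500 + 14300·23.40) / (Q + 14300) = 5.8
→ Q = 14300·(23.40 − 5.8)/(5.8 − 0.07500) = 43960 L/s.

44000 L/s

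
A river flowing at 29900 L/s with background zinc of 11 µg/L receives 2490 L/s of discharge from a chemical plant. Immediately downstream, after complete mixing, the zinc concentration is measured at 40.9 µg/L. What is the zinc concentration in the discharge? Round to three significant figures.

Mass balance: 29900·11.00 + 2490·Cₑ = 32390·40.90
→ Cₑ = (32390·40.90 − 29900·11.00) / 2490 = 399.9 µg/L.

400 µg/L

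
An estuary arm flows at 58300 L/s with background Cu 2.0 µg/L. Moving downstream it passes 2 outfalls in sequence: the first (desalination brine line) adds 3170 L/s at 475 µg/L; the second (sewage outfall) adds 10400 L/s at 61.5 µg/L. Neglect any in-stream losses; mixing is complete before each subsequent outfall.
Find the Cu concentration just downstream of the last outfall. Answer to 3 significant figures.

Below outfall 1: Q → 61470 L/s, C = (58300·2.000 + 3170·475.0)/61470 = 26.39 µg/L.
Below outfall 2: Q → 71870 L/s, C = (61470·26.39 + 10400·61.50)/71870 = 31.47 µg/L.

31.5 µg/L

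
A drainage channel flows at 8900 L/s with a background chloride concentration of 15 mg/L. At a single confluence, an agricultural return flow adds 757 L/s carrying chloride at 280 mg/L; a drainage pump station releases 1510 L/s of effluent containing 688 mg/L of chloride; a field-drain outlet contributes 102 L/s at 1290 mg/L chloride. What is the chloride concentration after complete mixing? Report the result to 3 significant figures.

135 mg/L

After mixing, C = (8900·15.00 + 757.0·280.0 + 1510·688.0 + 102.0·1290) / 11270 = 1516000/11270 = 134.5 mg/L.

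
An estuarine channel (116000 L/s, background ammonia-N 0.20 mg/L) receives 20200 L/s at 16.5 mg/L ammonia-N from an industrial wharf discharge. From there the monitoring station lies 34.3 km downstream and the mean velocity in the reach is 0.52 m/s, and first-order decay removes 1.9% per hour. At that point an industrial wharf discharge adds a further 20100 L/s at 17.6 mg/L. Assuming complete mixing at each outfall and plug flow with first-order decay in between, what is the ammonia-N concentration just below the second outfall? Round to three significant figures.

After mixing, C = (116000·0.2000 + 20200·16.50) / 136200 = 356500/136200 = 2.617 mg/L; combined flow 136200 L/s.
Travel time t = 34.3·1000 / 0.52 = 65960 s = 18.32 h.
1.9%/h lost → k = −ln(1 − 0.019) = 0.01918 h⁻¹.
First-order decay: C = 2.617·exp(−k·t) = 2.617·0.7036 = 1.842 mg/L.
Second outfall: C = (136200·1.842 + 20100·17.60)/156300 = 3.868 mg/L.

3.87 mg/L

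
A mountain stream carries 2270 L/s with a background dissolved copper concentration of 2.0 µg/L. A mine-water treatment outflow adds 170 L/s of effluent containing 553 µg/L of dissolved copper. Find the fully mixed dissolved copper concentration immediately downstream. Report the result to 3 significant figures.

40.4 µg/L

Conservation of mass: C = (2270·2.000 + 170.0·553.0) / 2440 = 98550/2440 = 40.39 µg/L.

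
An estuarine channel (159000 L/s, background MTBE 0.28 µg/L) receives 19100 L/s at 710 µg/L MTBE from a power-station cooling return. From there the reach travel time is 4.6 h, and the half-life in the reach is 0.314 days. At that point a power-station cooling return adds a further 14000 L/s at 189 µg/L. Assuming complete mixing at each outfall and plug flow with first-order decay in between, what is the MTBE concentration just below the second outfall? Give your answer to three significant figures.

Flow-weighted average: C = (159000·0.2800 + 19100·710.0) / 178100 = 13610000/178100 = 76.39 µg/L; combined flow 178100 L/s.
Half-life 0.314 d → k = ln 2 / 0.314 = 2.207 d⁻¹.
Applying C = C₀e^(−kt): 76.39 × 0.6550 = 50.04 µg/L.
At the second outfall, C = (178100·50.04 + 14000·189.0) / (178100 + 14000) = 60.17 µg/L.

60.2 µg/L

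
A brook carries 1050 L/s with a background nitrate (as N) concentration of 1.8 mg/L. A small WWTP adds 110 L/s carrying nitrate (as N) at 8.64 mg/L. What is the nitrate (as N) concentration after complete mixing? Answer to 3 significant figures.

After mixing, C = (1050·1.800 + 110.0·8.640) / 1160 = 2840/1160 = 2.449 mg/L.

2.45 mg/L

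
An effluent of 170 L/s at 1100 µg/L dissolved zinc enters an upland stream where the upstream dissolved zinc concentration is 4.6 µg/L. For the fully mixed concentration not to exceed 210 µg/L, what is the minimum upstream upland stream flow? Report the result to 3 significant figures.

Set C_mix = 210: (Q·4.600 + 170.0·1100) / (Q + 170.0) = 210
→ Q = 170.0·(1100 − 210)/(210 − 4.600) = 736.6 L/s.

737 L/s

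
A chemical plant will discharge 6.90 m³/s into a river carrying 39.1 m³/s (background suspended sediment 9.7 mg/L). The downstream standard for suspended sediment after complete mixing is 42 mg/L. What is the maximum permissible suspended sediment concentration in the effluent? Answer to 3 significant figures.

225 mg/L

At the limit, (Qr·Cr + Qe·Cₑ)/(Qr + Qe) = 42:
Cₑ = (46.00·42 − 39.10·9.700) / 6.900 = 225.0 mg/L.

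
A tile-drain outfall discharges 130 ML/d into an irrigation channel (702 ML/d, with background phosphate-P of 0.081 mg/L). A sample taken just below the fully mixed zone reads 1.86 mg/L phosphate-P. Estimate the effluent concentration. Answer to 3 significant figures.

Mass balance: 702.0·0.08100 + 130.0·Cₑ = 832.0·1.860
→ Cₑ = (832.0·1.860 − 702.0·0.08100) / 130.0 = 11.47 mg/L.

11.5 mg/L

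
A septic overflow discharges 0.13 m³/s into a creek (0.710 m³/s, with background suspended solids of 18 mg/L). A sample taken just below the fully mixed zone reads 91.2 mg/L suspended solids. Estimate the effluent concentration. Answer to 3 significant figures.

Mass balance: 0.7100·18.00 + 0.1300·Cₑ = 0.8400·91.20
→ Cₑ = (0.8400·91.20 − 0.7100·18.00) / 0.1300 = 491.0 mg/L.

491 mg/L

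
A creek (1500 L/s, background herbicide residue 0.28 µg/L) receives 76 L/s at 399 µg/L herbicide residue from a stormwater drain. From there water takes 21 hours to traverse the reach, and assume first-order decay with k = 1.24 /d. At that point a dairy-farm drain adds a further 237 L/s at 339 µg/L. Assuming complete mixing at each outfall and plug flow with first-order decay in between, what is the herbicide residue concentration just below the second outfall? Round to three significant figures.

Flow-weighted average: C = (1500·0.2800 + 76.00·399.0) / 1576 = 30740/1576 = 19.51 µg/L; combined flow 1576 L/s.
After decay, C = 19.51 × e^(−kt) = 19.51 × 0.3379 = 6.592 µg/L.
Second outfall: C = (1576·6.592 + 237.0·339.0)/1813 = 50.04 µg/L.

50.0 µg/L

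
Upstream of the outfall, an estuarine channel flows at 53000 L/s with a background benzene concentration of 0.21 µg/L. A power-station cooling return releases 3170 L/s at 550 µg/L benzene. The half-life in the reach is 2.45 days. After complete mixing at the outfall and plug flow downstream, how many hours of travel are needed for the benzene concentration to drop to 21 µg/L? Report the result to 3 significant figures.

Conservation of mass: C = (53000·0.2100 + 3170·550.0) / 56170 = 1755000/56170 = 31.24 µg/L.
Half-life 2.45 d → k = ln 2 / 2.45 = 0.2829 d⁻¹.
31.24·exp(−k·t) = 21 → t = ln(31.24/21)/k = 121300 s = 33.69 h.

33.7 h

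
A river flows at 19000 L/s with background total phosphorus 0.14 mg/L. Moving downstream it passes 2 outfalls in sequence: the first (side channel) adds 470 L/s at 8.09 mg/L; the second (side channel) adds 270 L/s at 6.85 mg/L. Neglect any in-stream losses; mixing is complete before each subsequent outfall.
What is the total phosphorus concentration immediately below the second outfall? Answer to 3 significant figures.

0.421 mg/L

After outfall 1: Q = 19000 + 470.0 = 19470 L/s; C = (19000·0.1400 + 470.0·8.090)/19470 = 0.3319 mg/L.
After outfall 2: Q = 19470 + 270.0 = 19740 L/s; C = (19470·0.3319 + 270.0·6.850)/19740 = 0.4211 mg/L.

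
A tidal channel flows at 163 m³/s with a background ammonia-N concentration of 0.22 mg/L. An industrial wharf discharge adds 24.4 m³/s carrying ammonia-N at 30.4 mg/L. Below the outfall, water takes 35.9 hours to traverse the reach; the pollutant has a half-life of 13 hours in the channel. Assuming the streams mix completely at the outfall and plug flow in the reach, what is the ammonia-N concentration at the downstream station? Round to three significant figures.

0.612 mg/L

Mass balance: C = (163.0·0.2200 + 24.40·30.40) / 187.4 = 777.6/187.4 = 4.150 mg/L.
Half-life 13 h → k = ln 2 / 13 = 0.05332 h⁻¹ = 1.280 d⁻¹.
Decay over the reach: 4.150·exp(−kt) = 4.150·0.1475 = 0.6119 mg/L.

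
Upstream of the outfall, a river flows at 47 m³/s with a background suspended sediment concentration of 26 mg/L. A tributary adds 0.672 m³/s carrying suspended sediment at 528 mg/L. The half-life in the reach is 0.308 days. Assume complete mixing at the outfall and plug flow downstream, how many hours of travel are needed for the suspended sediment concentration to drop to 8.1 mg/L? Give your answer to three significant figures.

15.0 h

Mixed concentration C = ΣQC/ΣQ = (47.00·26.00 + 0.6720·528.0) / 47.67 = 1577/47.67 = 33.08 mg/L.
Half-life 0.308 d → k = ln 2 / 0.308 = 2.250 d⁻¹.
33.08·exp(−k·t) = 8.1 → t = ln(33.08/8.1)/k = 54020 s = 15.00 h.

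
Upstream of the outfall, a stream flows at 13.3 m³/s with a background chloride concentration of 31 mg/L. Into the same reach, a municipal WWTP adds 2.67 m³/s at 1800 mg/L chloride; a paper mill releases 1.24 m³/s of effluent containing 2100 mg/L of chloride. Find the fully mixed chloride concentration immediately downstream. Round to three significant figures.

455 mg/L

Mixed concentration C = ΣQC/ΣQ = (13.30·31.00 + 2.670·1800 + 1.240·2100) / 17.21 = 7822/17.21 = 454.5 mg/L.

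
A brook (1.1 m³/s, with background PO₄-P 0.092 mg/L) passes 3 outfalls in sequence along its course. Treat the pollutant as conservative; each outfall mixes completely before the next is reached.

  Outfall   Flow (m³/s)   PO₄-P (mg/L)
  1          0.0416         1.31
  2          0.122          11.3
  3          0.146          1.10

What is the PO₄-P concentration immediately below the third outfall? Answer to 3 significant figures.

1.20 mg/L

Below outfall 1: Q → 1.142 m³/s, C = (1.100·0.09200 + 0.04160·1.310)/1.142 = 0.1364 mg/L.
Below outfall 2: Q → 1.264 m³/s, C = (1.142·0.1364 + 0.1220·11.30)/1.264 = 1.214 mg/L.
Below outfall 3: Q → 1.410 m³/s, C = (1.264·1.214 + 0.1460·1.100)/1.410 = 1.202 mg/L.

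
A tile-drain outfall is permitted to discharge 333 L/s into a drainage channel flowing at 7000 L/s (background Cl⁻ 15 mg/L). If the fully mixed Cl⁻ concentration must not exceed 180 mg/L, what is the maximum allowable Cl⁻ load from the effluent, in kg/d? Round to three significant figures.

Mass balance at the limit: 7000·15.00 + 333.0·Cₑ = 7333·180 → Cₑ = 3648 mg/L.
333.0 L/s = 0.3330 m³/s. Load = 0.3330 m³/s × 3648 g/m³ × 86 400 s/d = 105000 kg/d.

105000 kg/d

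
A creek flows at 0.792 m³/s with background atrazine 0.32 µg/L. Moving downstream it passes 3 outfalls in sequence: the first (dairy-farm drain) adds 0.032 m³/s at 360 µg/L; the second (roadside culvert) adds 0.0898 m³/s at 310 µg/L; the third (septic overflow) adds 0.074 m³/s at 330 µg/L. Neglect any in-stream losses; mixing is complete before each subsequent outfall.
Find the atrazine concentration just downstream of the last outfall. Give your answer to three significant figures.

64.8 µg/L

Outfall 1: combined Q = 0.8240 m³/s; C = (0.7920·0.3200 + 0.03200·360.0)/0.8240 = 14.29 µg/L.
Outfall 2: combined Q = 0.9138 m³/s; C = (0.8240·14.29 + 0.08980·310.0)/0.9138 = 43.35 µg/L.
Outfall 3: combined Q = 0.9878 m³/s; C = (0.9138·43.35 + 0.07400·330.0)/0.9878 = 64.82 µg/L.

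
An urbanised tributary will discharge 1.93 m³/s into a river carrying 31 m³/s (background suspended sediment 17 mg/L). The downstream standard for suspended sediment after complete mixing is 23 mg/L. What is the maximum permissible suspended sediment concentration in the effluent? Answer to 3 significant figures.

119 mg/L

At the limit, (Qr·Cr + Qe·Cₑ)/(Qr + Qe) = 23:
Cₑ = (32.93·23 − 31.00·17.00) / 1.930 = 119.4 mg/L.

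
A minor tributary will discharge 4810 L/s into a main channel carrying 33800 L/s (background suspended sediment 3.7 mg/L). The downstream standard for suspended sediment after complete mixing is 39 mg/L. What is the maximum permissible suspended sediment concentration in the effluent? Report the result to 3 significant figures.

At the limit, (Qr·Cr + Qe·Cₑ)/(Qr + Qe) = 39:
Cₑ = (38610·39 − 33800·3.700) / 4810 = 287.1 mg/L.

287 mg/L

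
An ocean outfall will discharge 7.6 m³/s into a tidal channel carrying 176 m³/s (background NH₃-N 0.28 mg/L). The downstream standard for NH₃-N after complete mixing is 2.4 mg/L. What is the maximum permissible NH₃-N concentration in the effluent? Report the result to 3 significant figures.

51.5 mg/L

At the limit, (Qr·Cr + Qe·Cₑ)/(Qr + Qe) = 2.4:
Cₑ = (183.6·2.4 − 176.0·0.2800) / 7.600 = 51.49 mg/L.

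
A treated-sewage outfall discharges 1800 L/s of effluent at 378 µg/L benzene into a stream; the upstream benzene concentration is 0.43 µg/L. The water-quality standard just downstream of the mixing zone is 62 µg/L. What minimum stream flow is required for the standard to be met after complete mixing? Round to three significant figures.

Set C_mix = 62: (Q·0.4300 + 1800·378.0) / (Q + 1800) = 62
→ Q = 1800·(378.0 − 62)/(62 − 0.4300) = 9238 L/s.

9240 L/s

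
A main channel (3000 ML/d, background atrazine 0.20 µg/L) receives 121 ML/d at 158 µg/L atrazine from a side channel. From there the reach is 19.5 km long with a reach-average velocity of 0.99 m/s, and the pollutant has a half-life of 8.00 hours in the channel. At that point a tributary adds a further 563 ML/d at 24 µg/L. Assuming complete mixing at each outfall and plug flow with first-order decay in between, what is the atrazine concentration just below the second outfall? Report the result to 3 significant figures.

7.00 µg/L

Flow-weighted average: C = (3000·0.2000 + 121.0·158.0) / 3121 = 19720/3121 = 6.318 µg/L; combined flow 3121 ML/d.
Travel time t = 19.5·1000 / 0.99 = 19700 s = 5.471 h.
Half-life 8.00 h → k = ln 2 / 8.00 = 0.08664 h⁻¹ = 2.079 d⁻¹.
First-order decay: C = 6.318·exp(−k·t) = 6.318·0.6225 = 3.933 µg/L.
Second outfall: C = (3121·3.933 + 563.0·24.00)/3684 = 6.999 µg/L.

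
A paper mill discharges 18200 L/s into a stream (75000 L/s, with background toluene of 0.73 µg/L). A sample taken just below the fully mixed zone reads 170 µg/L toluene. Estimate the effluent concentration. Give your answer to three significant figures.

868 µg/L

Mass balance: 75000·0.7300 + 18200·Cₑ = 93200·170.0
→ Cₑ = (93200·170.0 − 75000·0.7300) / 18200 = 867.5 µg/L.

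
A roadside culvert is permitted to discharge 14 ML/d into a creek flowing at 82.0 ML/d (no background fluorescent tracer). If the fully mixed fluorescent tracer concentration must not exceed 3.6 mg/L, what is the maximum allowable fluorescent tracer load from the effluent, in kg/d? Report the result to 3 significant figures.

Mass balance at the limit: 82.00·0 + 14.00·Cₑ = 96.00·3.6 → Cₑ = 24.69 mg/L.
14.00 ML/d = 0.1620 m³/s. Load = 0.1620 m³/s × 24.69 g/m³ × 86 400 s/d = 345.6 kg/d.

346 kg/d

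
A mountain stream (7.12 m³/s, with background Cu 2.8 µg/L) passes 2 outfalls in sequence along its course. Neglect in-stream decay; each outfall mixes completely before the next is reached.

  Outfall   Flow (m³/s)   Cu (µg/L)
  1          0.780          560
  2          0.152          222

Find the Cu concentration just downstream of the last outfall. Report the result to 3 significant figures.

60.9 µg/L

After outfall 1: Q = 7.120 + 0.7800 = 7.900 m³/s; C = (7.120·2.800 + 0.7800·560.0)/7.900 = 57.81 µg/L.
After outfall 2: Q = 7.900 + 0.1520 = 8.052 m³/s; C = (7.900·57.81 + 0.1520·222.0)/8.052 = 60.91 µg/L.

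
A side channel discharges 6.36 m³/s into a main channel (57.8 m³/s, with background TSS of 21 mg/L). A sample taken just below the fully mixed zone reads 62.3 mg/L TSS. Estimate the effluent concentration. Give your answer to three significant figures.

438 mg/L

Mass balance: 57.80·21.00 + 6.360·Cₑ = 64.16·62.30
→ Cₑ = (64.16·62.30 − 57.80·21.00) / 6.360 = 437.6 mg/L.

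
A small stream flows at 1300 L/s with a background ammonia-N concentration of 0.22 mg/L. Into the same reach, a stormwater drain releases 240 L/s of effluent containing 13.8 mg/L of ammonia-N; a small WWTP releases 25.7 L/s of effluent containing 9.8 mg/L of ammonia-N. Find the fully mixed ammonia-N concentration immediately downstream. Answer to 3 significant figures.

Flow-weighted average: C = (1300·0.2200 + 240.0·13.80 + 25.70·9.800) / 1566 = 3850/1566 = 2.459 mg/L.

2.46 mg/L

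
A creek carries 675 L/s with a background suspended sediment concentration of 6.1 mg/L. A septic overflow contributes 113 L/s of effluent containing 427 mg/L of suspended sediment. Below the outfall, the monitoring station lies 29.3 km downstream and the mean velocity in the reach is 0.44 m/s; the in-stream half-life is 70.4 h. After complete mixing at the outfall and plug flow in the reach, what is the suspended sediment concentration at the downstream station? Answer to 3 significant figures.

55.4 mg/L

Conservation of mass: C = (675.0·6.100 + 113.0·427.0) / 788.0 = 52370/788.0 = 66.46 mg/L.
Travel time t = 29.3·1000 / 0.44 = 66590 s = 18.50 h.
Half-life 70.4 h → k = ln 2 / 70.4 = 0.009846 h⁻¹ = 0.2363 d⁻¹.
After decay, C = 66.46 × e^(−kt) = 66.46 × 0.8335 = 55.39 mg/L.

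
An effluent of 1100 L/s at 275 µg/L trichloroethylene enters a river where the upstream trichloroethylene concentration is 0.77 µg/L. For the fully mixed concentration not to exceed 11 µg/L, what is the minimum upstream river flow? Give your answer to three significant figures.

28400 L/s

Set C_mix = 11: (Q·0.7700 + 1100·275.0) / (Q + 1100) = 11
→ Q = 1100·(275.0 − 11)/(11 − 0.7700) = 28390 L/s.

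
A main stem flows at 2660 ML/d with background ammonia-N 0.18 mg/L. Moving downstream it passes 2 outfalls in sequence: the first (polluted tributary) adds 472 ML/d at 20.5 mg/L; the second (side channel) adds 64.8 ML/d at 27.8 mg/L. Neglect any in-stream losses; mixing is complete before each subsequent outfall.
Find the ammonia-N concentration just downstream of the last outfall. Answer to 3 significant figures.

3.74 mg/L

After outfall 1: Q = 2660 + 472.0 = 3132 ML/d; C = (2660·0.1800 + 472.0·20.50)/3132 = 3.242 mg/L.
After outfall 2: Q = 3132 + 64.80 = 3197 ML/d; C = (3132·3.242 + 64.80·27.80)/3197 = 3.740 mg/L.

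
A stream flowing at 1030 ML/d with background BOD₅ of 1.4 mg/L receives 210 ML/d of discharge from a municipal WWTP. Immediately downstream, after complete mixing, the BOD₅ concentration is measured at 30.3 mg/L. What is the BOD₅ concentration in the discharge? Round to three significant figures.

Mass balance: 1030·1.400 + 210.0·Cₑ = 1240·30.30
→ Cₑ = (1240·30.30 − 1030·1.400) / 210.0 = 172.0 mg/L.

172 mg/L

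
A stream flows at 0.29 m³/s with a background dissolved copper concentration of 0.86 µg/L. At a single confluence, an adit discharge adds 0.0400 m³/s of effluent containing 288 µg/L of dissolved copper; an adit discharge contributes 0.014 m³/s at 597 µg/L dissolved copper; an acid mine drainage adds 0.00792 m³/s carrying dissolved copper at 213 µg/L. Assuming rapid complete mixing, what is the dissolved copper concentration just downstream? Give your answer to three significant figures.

62.0 µg/L

After mixing, C = (0.2900·0.8600 + 0.04000·288.0 + 0.01400·597.0 + 0.007920·213.0) / 0.3519 = 21.81/0.3519 = 61.99 µg/L.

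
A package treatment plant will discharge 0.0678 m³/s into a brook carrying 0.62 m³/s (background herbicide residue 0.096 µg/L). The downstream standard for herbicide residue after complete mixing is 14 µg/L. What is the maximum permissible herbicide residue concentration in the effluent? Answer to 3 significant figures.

At the limit, (Qr·Cr + Qe·Cₑ)/(Qr + Qe) = 14:
Cₑ = (0.6878·14 − 0.6200·0.09600) / 0.06780 = 141.1 µg/L.

141 µg/L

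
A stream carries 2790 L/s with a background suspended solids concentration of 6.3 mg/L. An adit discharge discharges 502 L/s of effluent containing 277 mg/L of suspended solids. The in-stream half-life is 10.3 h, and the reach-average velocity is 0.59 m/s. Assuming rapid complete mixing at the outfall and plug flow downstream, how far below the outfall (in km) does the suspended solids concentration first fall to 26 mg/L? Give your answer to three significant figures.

19.1 km

Mixed concentration C = ΣQC/ΣQ = (2790·6.300 + 502.0·277.0) / 3292 = 156600/3292 = 47.58 mg/L.
Half-life 10.3 h → k = ln 2 / 10.3 = 0.06730 h⁻¹ = 1.615 d⁻¹.
Set 47.58·exp(−k·t) = 26 → t = ln(47.58/26)/k = 32330 s = 8.980 h.
Distance = v·t = 0.59·32330 = 19070 m = 19.07 km.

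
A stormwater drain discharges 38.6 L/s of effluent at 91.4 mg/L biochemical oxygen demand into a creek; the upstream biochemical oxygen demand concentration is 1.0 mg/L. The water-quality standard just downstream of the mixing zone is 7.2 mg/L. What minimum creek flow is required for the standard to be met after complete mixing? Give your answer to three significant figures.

524 L/s

Set C_mix = 7.2: (Q·1.000 + 38.60·91.40) / (Q + 38.60) = 7.2
→ Q = 38.60·(91.40 − 7.2)/(7.2 − 1.000) = 524.2 L/s.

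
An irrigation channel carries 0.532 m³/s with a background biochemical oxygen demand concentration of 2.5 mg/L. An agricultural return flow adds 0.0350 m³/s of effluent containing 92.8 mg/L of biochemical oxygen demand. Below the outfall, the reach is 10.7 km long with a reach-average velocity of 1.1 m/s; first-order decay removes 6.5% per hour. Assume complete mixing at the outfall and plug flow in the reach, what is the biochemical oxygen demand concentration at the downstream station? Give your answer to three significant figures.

6.73 mg/L

Flow-weighted average: C = (0.5320·2.500 + 0.03500·92.80) / 0.5670 = 4.578/0.5670 = 8.074 mg/L.
Travel time t = 10.7·1000 / 1.1 = 9727 s = 2.702 h.
6.5%/h lost → k = −ln(1 − 0.065) = 0.06721 h⁻¹.
Decay over the reach: 8.074·exp(−kt) = 8.074·0.8339 = 6.733 mg/L.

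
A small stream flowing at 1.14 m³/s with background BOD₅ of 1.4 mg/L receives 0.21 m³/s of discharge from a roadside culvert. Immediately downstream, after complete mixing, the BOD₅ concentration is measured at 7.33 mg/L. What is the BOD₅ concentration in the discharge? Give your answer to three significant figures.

Mass balance: 1.140·1.400 + 0.2100·Cₑ = 1.350·7.330
→ Cₑ = (1.350·7.330 − 1.140·1.400) / 0.2100 = 39.52 mg/L.

39.5 mg/L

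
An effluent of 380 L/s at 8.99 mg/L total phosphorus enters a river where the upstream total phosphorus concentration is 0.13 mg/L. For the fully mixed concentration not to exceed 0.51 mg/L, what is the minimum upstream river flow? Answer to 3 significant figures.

8480 L/s

Set C_mix = 0.51: (Q·0.1300 + 380.0·8.990) / (Q + 380.0) = 0.51
→ Q = 380.0·(8.990 − 0.51)/(0.51 − 0.1300) = 8480 L/s.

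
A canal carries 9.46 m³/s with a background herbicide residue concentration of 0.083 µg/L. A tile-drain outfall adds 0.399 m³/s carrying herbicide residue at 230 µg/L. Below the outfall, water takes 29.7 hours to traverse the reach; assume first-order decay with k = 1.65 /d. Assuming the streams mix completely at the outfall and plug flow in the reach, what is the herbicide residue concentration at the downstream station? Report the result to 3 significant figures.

Mass balance: C = (9.460·0.08300 + 0.3990·230.0) / 9.859 = 92.56/9.859 = 9.388 µg/L.
Applying C = C₀e^(−kt): 9.388 × 0.1298 = 1.218 µg/L.

1.22 µg/L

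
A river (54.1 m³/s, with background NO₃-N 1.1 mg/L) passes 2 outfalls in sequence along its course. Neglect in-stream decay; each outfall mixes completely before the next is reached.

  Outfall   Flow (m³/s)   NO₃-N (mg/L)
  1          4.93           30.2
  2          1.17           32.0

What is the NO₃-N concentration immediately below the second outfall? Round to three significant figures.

Outfall 1: combined Q = 59.03 m³/s; C = (54.10·1.100 + 4.930·30.20)/59.03 = 3.530 mg/L.
Outfall 2: combined Q = 60.20 m³/s; C = (59.03·3.530 + 1.170·32.00)/60.20 = 4.084 mg/L.

4.08 mg/L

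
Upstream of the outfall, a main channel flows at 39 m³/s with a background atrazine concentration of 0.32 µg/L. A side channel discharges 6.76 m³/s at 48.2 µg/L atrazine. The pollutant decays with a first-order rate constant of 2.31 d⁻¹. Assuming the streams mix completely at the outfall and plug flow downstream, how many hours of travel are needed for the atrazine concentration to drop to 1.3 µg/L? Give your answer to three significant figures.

Mixed concentration C = ΣQC/ΣQ = (39.00·0.3200 + 6.760·48.20) / 45.76 = 338.3/45.76 = 7.393 µg/L.
7.393·exp(−k·t) = 1.3 → t = ln(7.393/1.3)/k = 65010 s = 18.06 h.

18.1 h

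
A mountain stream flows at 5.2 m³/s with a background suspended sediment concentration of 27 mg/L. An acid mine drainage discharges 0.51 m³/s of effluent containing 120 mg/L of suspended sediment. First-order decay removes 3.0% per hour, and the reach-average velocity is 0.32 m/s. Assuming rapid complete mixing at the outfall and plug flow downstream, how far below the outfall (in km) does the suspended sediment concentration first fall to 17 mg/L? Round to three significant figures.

Flow-weighted average: C = (5.200·27.00 + 0.5100·120.0) / 5.710 = 201.6/5.710 = 35.31 mg/L.
3.0%/h lost → k = −ln(1 − 0.03) = 0.03046 h⁻¹.
Set 35.31·exp(−k·t) = 17 → t = ln(35.31/17)/k = 86380 s = 23.99 h.
Distance = v·t = 0.32·86380 = 27640 m = 27.64 km.

27.6 km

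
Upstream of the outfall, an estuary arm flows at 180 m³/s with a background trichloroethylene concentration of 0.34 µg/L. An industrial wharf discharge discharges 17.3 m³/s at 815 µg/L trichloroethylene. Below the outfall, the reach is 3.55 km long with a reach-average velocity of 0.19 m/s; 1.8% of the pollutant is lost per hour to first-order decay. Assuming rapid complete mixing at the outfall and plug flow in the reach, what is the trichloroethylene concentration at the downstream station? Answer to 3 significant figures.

65.3 µg/L

Mixed concentration C = ΣQC/ΣQ = (180.0·0.3400 + 17.30·815.0) / 197.3 = 14160/197.3 = 71.77 µg/L.
Travel time t = 3.55·1000 / 0.19 = 18680 s = 5.190 h.
1.8%/h lost → k = −ln(1 − 0.018) = 0.01816 h⁻¹.
First-order decay: C = 71.77·exp(−k·t) = 71.77·0.9100 = 65.32 µg/L.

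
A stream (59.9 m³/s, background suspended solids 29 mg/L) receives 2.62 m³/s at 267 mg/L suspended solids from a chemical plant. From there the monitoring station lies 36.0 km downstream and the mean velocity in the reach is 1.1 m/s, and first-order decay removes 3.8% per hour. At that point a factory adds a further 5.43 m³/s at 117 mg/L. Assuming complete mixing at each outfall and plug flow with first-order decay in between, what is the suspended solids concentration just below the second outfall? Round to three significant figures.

Mass balance: C = (59.90·29.00 + 2.620·267.0) / 62.52 = 2437/62.52 = 38.97 mg/L; combined flow 62.52 m³/s.
Travel time t = 36.0·1000 / 1.1 = 32730 s = 9.091 h.
3.8%/h lost → k = −ln(1 − 0.038) = 0.03874 h⁻¹.
Applying C = C₀e^(−kt): 38.97 × 0.7031 = 27.40 mg/L.
At the second outfall, C = (62.52·27.40 + 5.430·117.0) / (62.52 + 5.430) = 34.56 mg/L.

34.6 mg/L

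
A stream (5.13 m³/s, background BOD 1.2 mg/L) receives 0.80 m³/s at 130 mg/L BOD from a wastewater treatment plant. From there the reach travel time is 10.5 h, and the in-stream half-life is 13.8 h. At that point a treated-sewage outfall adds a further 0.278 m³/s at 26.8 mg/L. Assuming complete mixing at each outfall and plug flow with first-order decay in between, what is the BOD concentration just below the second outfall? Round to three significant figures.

After mixing, C = (5.130·1.200 + 0.8000·130.0) / 5.930 = 110.2/5.930 = 18.58 mg/L; combined flow 5.930 m³/s.
Half-life 13.8 h → k = ln 2 / 13.8 = 0.05023 h⁻¹ = 1.205 d⁻¹.
Decay over the reach: 18.58·exp(−kt) = 18.58·0.5901 = 10.96 mg/L.
Second outfall: C = (5.930·10.96 + 0.2780·26.80)/6.208 = 11.67 mg/L.

11.7 mg/L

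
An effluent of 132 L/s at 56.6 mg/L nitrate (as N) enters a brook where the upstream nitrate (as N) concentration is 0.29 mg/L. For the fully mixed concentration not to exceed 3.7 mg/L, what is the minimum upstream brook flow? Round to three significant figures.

2050 L/s

Set C_mix = 3.7: (Q·0.2900 + 132.0·56.60) / (Q + 132.0) = 3.7
→ Q = 132.0·(56.60 − 3.7)/(3.7 − 0.2900) = 2048 L/s.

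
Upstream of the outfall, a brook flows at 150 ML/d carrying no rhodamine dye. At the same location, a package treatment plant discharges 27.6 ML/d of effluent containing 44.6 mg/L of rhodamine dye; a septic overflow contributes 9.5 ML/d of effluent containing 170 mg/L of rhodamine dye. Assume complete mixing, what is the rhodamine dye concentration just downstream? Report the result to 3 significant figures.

15.2 mg/L

Mass balance: C = (150.0·0 + 27.60·44.60 + 9.500·170.0) / 187.1 = 2846/187.1 = 15.21 mg/L.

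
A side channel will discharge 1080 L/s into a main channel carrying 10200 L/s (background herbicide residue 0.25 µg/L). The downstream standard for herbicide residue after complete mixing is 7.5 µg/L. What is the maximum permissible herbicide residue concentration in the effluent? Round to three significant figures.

76.0 µg/L

At the limit, (Qr·Cr + Qe·Cₑ)/(Qr + Qe) = 7.5:
Cₑ = (11280·7.5 − 10200·0.2500) / 1080 = 75.97 µg/L.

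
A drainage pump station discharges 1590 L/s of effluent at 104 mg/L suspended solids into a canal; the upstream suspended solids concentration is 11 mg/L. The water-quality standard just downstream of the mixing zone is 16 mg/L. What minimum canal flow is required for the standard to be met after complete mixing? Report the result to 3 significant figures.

Set C_mix = 16: (Q·11.00 + 1590·104.0) / (Q + 1590) = 16
→ Q = 1590·(104.0 − 16)/(16 − 11.00) = 27980 L/s.

28000 L/s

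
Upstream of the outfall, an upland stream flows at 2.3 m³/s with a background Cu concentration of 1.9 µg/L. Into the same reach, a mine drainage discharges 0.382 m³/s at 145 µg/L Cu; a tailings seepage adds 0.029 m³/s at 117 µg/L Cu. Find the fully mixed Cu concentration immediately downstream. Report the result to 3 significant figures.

23.3 µg/L

Mass balance: C = (2.300·1.900 + 0.3820·145.0 + 0.02900·117.0) / 2.711 = 63.15/2.711 = 23.30 µg/L.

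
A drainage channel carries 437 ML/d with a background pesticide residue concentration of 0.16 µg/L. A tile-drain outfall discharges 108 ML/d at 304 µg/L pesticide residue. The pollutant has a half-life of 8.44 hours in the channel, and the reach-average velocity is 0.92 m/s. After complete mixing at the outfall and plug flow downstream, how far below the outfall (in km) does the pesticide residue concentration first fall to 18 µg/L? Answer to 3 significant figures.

Mixed concentration C = ΣQC/ΣQ = (437.0·0.1600 + 108.0·304.0) / 545.0 = 32900/545.0 = 60.37 µg/L.
Half-life 8.44 h → k = ln 2 / 8.44 = 0.08213 h⁻¹ = 1.971 d⁻¹.
Set 60.37·exp(−k·t) = 18 → t = ln(60.37/18)/k = 53050 s = 14.73 h.
Distance = v·t = 0.92·53050 = 48800 m = 48.80 km.

48.8 km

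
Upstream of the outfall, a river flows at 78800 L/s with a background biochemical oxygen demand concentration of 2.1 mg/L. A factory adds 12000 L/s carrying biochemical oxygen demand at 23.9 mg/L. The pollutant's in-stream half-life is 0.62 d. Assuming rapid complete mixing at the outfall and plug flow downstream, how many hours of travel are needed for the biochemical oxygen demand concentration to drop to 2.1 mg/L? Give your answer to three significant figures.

Conservation of mass: C = (78800·2.100 + 12000·23.90) / 90800 = 452300/90800 = 4.981 mg/L.
Half-life 0.62 d → k = ln 2 / 0.62 = 1.118 d⁻¹.
4.981·exp(−k·t) = 2.1 → t = ln(4.981/2.1)/k = 66750 s = 18.54 h.

18.5 h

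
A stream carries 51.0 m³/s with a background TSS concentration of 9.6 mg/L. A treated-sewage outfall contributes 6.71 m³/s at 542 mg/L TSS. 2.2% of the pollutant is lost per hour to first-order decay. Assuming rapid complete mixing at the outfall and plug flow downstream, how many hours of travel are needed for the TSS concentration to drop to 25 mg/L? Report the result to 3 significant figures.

47.2 h

Mixed concentration C = ΣQC/ΣQ = (51.00·9.600 + 6.710·542.0) / 57.71 = 4126/57.71 = 71.50 mg/L.
2.2%/h lost → k = −ln(1 − 0.022) = 0.02225 h⁻¹.
71.50·exp(−k·t) = 25 → t = ln(71.50/25)/k = 170100 s = 47.24 h.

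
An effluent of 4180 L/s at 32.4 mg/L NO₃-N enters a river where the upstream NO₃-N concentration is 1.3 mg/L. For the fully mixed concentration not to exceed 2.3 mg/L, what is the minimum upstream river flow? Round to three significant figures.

Set C_mix = 2.3: (Q·1.300 + 4180·32.40) / (Q + 4180) = 2.3
→ Q = 4180·(32.40 − 2.3)/(2.3 − 1.300) = 125800 L/s.

126000 L/s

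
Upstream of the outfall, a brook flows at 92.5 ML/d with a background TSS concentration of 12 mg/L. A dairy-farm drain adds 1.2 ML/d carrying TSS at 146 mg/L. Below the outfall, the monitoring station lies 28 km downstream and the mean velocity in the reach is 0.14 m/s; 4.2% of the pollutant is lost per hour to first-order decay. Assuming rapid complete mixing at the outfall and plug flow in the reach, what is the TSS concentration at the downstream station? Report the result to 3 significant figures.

1.26 mg/L

Mass balance: C = (92.50·12.00 + 1.200·146.0) / 93.70 = 1285/93.70 = 13.72 mg/L.
Travel time t = 28·1000 / 0.14 = 200000 s = 55.56 h.
4.2%/h lost → k = −ln(1 − 0.042) = 0.04291 h⁻¹.
After decay, C = 13.72 × e^(−kt) = 13.72 × 0.09220 = 1.265 mg/L.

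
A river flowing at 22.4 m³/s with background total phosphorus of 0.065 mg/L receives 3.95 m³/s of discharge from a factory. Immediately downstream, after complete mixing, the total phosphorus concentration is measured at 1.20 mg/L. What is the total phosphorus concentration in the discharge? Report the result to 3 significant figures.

7.64 mg/L

Mass balance: 22.40·0.06500 + 3.950·Cₑ = 26.35·1.200
→ Cₑ = (26.35·1.200 − 22.40·0.06500) / 3.950 = 7.636 mg/L.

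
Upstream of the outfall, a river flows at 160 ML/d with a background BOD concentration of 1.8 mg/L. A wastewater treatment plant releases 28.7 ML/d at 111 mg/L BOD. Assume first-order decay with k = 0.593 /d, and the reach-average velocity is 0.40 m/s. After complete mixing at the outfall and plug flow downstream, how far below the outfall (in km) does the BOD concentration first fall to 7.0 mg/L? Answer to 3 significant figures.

Flow-weighted average: C = (160.0·1.800 + 28.70·111.0) / 188.7 = 3474/188.7 = 18.41 mg/L.
Set 18.41·exp(−k·t) = 7.0 → t = ln(18.41/7.0)/k = 140900 s = 39.13 h.
Distance = v·t = 0.40·140900 = 56350 m = 56.35 km.

56.4 km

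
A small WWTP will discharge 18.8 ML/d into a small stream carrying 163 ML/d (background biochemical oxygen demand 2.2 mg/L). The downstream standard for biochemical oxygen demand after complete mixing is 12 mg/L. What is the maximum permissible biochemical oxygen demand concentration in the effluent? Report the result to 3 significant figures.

At the limit, (Qr·Cr + Qe·Cₑ)/(Qr + Qe) = 12:
Cₑ = (181.8·12 − 163.0·2.200) / 18.80 = 96.97 mg/L.

97.0 mg/L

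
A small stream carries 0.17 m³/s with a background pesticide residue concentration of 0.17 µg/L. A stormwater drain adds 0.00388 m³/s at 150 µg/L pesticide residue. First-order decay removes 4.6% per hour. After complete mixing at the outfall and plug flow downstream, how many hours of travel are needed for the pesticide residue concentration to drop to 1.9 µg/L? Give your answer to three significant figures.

Flow-weighted average: C = (0.1700·0.1700 + 0.003880·150.0) / 0.1739 = 0.6109/0.1739 = 3.513 µg/L.
4.6%/h lost → k = −ln(1 − 0.046) = 0.04709 h⁻¹.
3.513·exp(−k·t) = 1.9 → t = ln(3.513/1.9)/k = 46990 s = 13.05 h.

13.1 h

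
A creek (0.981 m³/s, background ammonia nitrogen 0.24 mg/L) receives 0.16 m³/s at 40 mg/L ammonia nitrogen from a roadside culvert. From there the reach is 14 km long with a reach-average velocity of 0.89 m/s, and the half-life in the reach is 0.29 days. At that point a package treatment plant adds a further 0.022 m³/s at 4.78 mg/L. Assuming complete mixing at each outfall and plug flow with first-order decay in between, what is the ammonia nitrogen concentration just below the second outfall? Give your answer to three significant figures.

3.78 mg/L

Conservation of mass: C = (0.9810·0.2400 + 0.1600·40.00) / 1.141 = 6.635/1.141 = 5.815 mg/L; combined flow 1.141 m³/s.
Travel time t = 14·1000 / 0.89 = 15730 s = 4.370 h.
Half-life 0.29 d → k = ln 2 / 0.29 = 2.390 d⁻¹.
After decay, C = 5.815 × e^(−kt) = 5.815 × 0.6472 = 3.764 mg/L.
At the second outfall, C = (1.141·3.764 + 0.02200·4.780) / (1.141 + 0.02200) = 3.783 mg/L.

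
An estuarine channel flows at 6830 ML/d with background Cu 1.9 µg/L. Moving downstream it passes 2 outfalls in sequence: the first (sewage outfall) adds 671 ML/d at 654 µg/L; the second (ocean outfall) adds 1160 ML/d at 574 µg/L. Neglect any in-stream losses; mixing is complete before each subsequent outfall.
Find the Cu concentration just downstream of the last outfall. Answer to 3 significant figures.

Outfall 1: combined Q = 7501 ML/d; C = (6830·1.900 + 671.0·654.0)/7501 = 60.23 µg/L.
Outfall 2: combined Q = 8661 ML/d; C = (7501·60.23 + 1160·574.0)/8661 = 129.0 µg/L.

129 µg/L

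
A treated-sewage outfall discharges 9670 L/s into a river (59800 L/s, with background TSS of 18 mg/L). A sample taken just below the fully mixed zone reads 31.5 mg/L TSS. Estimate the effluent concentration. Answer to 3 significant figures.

115 mg/L

Mass balance: 59800·18.00 + 9670·Cₑ = 69470·31.50
→ Cₑ = (69470·31.50 − 59800·18.00) / 9670 = 115.0 mg/L.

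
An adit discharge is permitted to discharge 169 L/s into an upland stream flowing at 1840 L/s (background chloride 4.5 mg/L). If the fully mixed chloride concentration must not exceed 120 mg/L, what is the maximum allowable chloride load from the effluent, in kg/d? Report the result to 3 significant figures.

20100 kg/d

Mass balance at the limit: 1840·4.500 + 169.0·Cₑ = 2009·120 → Cₑ = 1378 mg/L.
169.0 L/s = 0.1690 m³/s. Load = 0.1690 m³/s × 1378 g/m³ × 86 400 s/d = 20110 kg/d.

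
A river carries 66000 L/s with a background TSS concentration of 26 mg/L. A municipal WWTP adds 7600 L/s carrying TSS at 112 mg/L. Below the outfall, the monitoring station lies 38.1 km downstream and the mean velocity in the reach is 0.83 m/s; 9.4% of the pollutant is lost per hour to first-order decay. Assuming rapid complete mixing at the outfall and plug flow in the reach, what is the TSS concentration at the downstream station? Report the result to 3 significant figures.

Flow-weighted average: C = (66000·26.00 + 7600·112.0) / 73600 = 2567000/73600 = 34.88 mg/L.
Travel time t = 38.1·1000 / 0.83 = 45900 s = 12.75 h.
9.4%/h lost → k = −ln(1 − 0.094) = 0.09872 h⁻¹.
Decay over the reach: 34.88·exp(−kt) = 34.88·0.2840 = 9.907 mg/L.

9.91 mg/L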